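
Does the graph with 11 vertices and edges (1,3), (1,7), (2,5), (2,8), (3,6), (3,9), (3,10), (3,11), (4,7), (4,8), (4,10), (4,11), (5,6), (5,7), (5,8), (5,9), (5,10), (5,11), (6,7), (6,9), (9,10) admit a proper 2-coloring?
No (odd cycle of length 5: 4 -> 7 -> 1 -> 3 -> 10 -> 4)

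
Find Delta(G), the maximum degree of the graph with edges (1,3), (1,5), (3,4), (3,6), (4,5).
3 (attained at vertex 3)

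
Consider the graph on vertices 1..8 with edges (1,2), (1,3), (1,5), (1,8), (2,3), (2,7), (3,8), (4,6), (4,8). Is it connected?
Yes (BFS from 1 visits [1, 2, 3, 5, 8, 7, 4, 6] — all 8 vertices reached)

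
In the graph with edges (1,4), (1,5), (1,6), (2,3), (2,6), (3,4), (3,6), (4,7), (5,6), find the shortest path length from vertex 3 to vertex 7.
2 (path: 3 -> 4 -> 7, 2 edges)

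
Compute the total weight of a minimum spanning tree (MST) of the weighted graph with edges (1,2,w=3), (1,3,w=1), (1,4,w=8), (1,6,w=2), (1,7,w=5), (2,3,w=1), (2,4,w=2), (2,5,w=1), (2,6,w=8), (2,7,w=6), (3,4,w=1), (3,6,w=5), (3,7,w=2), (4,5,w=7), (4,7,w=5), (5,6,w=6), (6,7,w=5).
8 (MST edges: (1,3,w=1), (1,6,w=2), (2,3,w=1), (2,5,w=1), (3,4,w=1), (3,7,w=2); sum of weights 1 + 2 + 1 + 1 + 1 + 2 = 8)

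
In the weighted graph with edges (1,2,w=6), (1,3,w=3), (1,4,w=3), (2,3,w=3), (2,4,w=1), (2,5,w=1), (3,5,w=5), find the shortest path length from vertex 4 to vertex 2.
1 (path: 4 -> 2; weights 1 = 1)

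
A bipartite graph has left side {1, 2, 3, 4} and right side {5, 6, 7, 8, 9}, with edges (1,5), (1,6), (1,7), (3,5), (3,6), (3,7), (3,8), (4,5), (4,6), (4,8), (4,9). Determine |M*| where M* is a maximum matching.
3 (matching: (1,7), (3,8), (4,9); upper bound min(|L|,|R|) = min(4,5) = 4)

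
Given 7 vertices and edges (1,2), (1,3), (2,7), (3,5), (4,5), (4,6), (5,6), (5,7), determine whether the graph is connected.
Yes (BFS from 1 visits [1, 2, 3, 7, 5, 4, 6] — all 7 vertices reached)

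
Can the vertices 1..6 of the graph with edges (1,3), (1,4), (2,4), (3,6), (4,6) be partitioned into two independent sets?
Yes. Partition: {1, 2, 5, 6}, {3, 4}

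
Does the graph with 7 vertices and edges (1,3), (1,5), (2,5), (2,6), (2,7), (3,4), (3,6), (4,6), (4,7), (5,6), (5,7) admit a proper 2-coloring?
No (odd cycle of length 5: 7 -> 5 -> 1 -> 3 -> 4 -> 7)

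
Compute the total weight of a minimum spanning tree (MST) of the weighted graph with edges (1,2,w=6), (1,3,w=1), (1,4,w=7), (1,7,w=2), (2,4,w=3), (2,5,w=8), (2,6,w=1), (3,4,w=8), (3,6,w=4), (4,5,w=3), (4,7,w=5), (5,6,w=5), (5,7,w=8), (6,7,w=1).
11 (MST edges: (1,3,w=1), (1,7,w=2), (2,4,w=3), (2,6,w=1), (4,5,w=3), (6,7,w=1); sum of weights 1 + 2 + 3 + 1 + 3 + 1 = 11)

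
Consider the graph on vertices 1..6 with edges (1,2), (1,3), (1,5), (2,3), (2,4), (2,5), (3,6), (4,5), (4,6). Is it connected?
Yes (BFS from 1 visits [1, 2, 3, 5, 4, 6] — all 6 vertices reached)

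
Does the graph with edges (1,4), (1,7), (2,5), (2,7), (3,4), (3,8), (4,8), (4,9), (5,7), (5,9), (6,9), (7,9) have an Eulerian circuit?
No (2 vertices have odd degree: {5, 6}; Eulerian circuit requires 0)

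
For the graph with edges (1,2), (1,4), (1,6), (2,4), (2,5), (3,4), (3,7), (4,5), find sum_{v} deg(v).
16 (handshake: sum of degrees = 2|E| = 2 x 8 = 16)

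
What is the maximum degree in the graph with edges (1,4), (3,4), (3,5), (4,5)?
3 (attained at vertex 4)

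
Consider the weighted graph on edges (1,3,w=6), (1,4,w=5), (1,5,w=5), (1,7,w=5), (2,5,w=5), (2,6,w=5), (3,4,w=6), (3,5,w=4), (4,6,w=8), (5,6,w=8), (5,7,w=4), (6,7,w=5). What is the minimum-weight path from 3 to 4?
6 (path: 3 -> 4; weights 6 = 6)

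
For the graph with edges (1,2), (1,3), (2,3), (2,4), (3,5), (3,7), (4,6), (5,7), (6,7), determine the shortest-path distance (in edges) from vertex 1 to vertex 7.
2 (path: 1 -> 3 -> 7, 2 edges)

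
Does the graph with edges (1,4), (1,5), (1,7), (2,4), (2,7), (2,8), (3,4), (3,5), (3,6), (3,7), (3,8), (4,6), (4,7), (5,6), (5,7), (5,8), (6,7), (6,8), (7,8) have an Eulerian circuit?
No (8 vertices have odd degree: {1, 2, 3, 4, 5, 6, 7, 8}; Eulerian circuit requires 0)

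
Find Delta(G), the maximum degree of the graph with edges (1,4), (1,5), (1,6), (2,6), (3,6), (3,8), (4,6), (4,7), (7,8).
4 (attained at vertex 6)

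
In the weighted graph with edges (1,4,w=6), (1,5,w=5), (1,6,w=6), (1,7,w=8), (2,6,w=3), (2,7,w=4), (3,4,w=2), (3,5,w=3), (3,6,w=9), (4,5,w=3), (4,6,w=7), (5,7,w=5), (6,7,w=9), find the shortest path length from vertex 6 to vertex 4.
7 (path: 6 -> 4; weights 7 = 7)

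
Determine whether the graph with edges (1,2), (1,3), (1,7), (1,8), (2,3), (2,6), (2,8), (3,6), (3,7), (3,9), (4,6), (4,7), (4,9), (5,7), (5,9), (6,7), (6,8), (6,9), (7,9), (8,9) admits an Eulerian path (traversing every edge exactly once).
Yes (the graph is connected and exactly 2 vertices have odd degree: {3, 4}; any Eulerian path must start and end at those)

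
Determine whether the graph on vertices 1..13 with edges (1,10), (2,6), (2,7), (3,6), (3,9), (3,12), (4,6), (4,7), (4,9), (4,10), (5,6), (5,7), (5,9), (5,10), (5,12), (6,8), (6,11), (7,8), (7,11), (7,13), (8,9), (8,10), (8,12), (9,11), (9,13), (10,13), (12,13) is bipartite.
Yes. Partition: {1, 2, 3, 4, 5, 8, 11, 13}, {6, 7, 9, 10, 12}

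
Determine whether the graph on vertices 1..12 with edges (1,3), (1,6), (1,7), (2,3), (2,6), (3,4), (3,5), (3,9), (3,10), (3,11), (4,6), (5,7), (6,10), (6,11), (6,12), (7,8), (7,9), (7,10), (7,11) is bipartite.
Yes. Partition: {1, 2, 4, 5, 8, 9, 10, 11, 12}, {3, 6, 7}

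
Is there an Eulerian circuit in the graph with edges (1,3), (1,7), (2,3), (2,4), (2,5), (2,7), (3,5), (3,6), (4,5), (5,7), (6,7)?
Yes (the graph is connected and all 7 vertices have even degree)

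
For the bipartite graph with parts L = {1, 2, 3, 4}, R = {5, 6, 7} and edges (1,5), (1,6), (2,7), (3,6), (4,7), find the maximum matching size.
3 (matching: (1,5), (2,7), (3,6); upper bound min(|L|,|R|) = min(4,3) = 3)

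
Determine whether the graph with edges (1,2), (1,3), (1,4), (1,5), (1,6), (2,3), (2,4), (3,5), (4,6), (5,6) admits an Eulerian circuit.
No (6 vertices have odd degree: {1, 2, 3, 4, 5, 6}; Eulerian circuit requires 0)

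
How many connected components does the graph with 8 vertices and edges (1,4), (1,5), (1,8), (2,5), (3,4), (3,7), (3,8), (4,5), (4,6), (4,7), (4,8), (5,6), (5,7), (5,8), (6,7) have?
1 (components: {1, 2, 3, 4, 5, 6, 7, 8})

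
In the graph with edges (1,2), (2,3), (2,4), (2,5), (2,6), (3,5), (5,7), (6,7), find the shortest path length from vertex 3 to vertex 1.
2 (path: 3 -> 2 -> 1, 2 edges)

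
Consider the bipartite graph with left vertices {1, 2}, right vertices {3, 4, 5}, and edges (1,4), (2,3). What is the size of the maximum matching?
2 (matching: (1,4), (2,3); upper bound min(|L|,|R|) = min(2,3) = 2)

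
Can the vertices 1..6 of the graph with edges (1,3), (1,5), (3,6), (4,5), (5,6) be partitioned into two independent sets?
Yes. Partition: {1, 2, 4, 6}, {3, 5}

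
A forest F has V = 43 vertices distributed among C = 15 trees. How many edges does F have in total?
28 (Each of the 15 component trees on V_i vertices has V_i - 1 edges; summing gives V - C = 43 - 15 = 28)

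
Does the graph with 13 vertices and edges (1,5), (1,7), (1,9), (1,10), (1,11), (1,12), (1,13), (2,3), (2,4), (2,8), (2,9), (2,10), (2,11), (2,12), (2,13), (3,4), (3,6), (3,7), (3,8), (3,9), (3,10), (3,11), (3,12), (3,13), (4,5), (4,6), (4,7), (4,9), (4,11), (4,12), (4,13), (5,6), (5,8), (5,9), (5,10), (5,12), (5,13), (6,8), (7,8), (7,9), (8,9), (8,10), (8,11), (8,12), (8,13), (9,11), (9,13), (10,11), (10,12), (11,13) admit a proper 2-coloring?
No (odd cycle of length 3: 9 -> 1 -> 13 -> 9)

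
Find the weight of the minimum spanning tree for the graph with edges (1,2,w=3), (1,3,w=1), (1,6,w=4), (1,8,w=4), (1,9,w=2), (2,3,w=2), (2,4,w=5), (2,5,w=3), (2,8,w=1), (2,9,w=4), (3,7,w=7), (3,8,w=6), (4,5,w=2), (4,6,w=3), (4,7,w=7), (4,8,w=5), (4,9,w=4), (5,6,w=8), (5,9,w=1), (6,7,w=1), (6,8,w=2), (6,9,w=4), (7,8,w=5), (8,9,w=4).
12 (MST edges: (1,3,w=1), (1,9,w=2), (2,3,w=2), (2,8,w=1), (4,5,w=2), (5,9,w=1), (6,7,w=1), (6,8,w=2); sum of weights 1 + 2 + 2 + 1 + 2 + 1 + 1 + 2 = 12)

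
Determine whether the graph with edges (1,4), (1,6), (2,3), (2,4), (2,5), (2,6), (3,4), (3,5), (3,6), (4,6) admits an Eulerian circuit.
Yes (the graph is connected and all 6 vertices have even degree)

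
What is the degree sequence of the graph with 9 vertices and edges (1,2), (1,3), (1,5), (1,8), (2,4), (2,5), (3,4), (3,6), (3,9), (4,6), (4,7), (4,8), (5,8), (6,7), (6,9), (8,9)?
[5, 4, 4, 4, 4, 3, 3, 3, 2] (degrees: deg(1)=4, deg(2)=3, deg(3)=4, deg(4)=5, deg(5)=3, deg(6)=4, deg(7)=2, deg(8)=4, deg(9)=3)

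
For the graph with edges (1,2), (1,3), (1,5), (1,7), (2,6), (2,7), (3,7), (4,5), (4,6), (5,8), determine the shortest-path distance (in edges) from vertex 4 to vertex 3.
3 (path: 4 -> 5 -> 1 -> 3, 3 edges)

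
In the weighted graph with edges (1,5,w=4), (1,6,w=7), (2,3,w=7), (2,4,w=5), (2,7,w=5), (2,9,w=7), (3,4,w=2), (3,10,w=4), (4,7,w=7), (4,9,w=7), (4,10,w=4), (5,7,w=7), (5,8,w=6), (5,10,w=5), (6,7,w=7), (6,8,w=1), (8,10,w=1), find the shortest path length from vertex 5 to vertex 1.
4 (path: 5 -> 1; weights 4 = 4)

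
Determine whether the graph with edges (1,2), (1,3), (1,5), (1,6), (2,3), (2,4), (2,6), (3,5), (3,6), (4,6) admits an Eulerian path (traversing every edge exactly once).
Yes — and in fact it has an Eulerian circuit (the graph is connected and all 6 vertices have even degree)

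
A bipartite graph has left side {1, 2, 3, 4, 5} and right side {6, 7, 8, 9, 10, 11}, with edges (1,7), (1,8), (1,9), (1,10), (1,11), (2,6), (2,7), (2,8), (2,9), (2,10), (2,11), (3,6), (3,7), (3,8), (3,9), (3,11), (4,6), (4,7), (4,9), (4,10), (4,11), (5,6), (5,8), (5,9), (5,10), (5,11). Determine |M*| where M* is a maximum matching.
5 (matching: (1,11), (2,10), (3,9), (4,7), (5,8); upper bound min(|L|,|R|) = min(5,6) = 5)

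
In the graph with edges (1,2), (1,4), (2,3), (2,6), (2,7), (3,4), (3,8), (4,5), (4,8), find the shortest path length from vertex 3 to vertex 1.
2 (path: 3 -> 4 -> 1, 2 edges)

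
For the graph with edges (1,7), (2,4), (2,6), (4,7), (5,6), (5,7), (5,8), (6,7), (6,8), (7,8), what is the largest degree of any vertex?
5 (attained at vertex 7)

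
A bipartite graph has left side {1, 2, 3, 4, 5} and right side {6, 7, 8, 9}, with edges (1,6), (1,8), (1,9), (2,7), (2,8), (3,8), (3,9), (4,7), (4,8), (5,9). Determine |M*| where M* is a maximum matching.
4 (matching: (1,6), (2,8), (3,9), (4,7); upper bound min(|L|,|R|) = min(5,4) = 4)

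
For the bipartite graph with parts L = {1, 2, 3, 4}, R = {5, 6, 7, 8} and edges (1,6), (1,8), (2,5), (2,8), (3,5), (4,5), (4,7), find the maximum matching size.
4 (matching: (1,6), (2,8), (3,5), (4,7); upper bound min(|L|,|R|) = min(4,4) = 4)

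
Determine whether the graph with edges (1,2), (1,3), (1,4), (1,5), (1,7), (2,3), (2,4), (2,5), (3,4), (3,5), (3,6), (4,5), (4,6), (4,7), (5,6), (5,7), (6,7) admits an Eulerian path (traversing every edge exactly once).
Yes (the graph is connected and exactly 2 vertices have odd degree: {1, 3}; any Eulerian path must start and end at those)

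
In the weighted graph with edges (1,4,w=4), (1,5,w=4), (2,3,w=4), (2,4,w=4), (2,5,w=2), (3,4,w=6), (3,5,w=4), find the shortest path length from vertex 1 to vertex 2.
6 (path: 1 -> 5 -> 2; weights 4 + 2 = 6)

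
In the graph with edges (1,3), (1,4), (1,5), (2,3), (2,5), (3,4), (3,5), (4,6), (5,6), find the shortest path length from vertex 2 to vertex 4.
2 (path: 2 -> 3 -> 4, 2 edges)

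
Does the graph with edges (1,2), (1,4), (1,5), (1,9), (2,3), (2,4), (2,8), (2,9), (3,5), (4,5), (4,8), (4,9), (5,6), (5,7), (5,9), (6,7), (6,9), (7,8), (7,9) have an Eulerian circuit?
No (4 vertices have odd degree: {2, 4, 6, 8}; Eulerian circuit requires 0)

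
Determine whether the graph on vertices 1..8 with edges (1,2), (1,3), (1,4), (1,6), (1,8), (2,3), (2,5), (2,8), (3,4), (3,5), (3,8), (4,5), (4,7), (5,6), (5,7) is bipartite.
No (odd cycle of length 3: 4 -> 1 -> 3 -> 4)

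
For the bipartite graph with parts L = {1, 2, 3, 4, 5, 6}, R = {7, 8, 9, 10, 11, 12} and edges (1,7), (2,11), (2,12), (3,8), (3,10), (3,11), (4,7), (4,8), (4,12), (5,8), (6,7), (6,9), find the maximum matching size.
6 (matching: (1,7), (2,11), (3,10), (4,12), (5,8), (6,9); upper bound min(|L|,|R|) = min(6,6) = 6)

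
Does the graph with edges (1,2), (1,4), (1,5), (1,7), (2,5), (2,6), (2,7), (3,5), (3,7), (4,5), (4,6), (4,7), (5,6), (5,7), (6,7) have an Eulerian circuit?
Yes (the graph is connected and all 7 vertices have even degree)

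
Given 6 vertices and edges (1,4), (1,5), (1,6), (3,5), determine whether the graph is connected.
No, it has 2 components: {1, 3, 4, 5, 6}, {2}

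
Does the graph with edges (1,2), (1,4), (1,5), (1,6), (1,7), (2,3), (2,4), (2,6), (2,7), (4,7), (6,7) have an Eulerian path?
No (6 vertices have odd degree: {1, 2, 3, 4, 5, 6}; Eulerian path requires 0 or 2)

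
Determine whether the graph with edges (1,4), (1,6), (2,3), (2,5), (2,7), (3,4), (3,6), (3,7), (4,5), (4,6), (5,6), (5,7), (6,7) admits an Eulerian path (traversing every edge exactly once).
Yes (the graph is connected and exactly 2 vertices have odd degree: {2, 6}; any Eulerian path must start and end at those)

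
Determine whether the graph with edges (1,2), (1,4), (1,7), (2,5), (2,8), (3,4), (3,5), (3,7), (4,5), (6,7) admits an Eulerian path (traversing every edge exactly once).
No (8 vertices have odd degree: {1, 2, 3, 4, 5, 6, 7, 8}; Eulerian path requires 0 or 2)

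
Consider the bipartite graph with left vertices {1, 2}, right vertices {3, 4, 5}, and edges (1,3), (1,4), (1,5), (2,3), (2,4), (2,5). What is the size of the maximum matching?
2 (matching: (1,5), (2,4); upper bound min(|L|,|R|) = min(2,3) = 2)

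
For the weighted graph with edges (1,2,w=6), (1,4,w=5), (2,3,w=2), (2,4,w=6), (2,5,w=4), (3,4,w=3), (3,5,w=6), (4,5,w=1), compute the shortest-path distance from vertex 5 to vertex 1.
6 (path: 5 -> 4 -> 1; weights 1 + 5 = 6)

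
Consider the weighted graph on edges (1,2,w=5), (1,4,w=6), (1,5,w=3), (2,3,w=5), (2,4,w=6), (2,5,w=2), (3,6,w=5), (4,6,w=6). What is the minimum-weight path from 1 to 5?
3 (path: 1 -> 5; weights 3 = 3)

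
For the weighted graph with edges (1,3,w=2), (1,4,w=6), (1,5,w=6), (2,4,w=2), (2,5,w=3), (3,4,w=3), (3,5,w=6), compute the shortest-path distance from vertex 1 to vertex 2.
7 (path: 1 -> 3 -> 4 -> 2; weights 2 + 3 + 2 = 7)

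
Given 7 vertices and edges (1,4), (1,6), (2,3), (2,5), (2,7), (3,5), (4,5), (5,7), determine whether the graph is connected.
Yes (BFS from 1 visits [1, 4, 6, 5, 2, 3, 7] — all 7 vertices reached)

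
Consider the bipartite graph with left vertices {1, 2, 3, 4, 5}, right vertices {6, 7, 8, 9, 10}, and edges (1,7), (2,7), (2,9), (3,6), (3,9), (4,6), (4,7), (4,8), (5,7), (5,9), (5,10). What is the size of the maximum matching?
5 (matching: (1,7), (2,9), (3,6), (4,8), (5,10); upper bound min(|L|,|R|) = min(5,5) = 5)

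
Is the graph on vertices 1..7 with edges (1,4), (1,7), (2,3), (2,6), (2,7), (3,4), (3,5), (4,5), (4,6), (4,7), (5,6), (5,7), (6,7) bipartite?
No (odd cycle of length 3: 4 -> 1 -> 7 -> 4)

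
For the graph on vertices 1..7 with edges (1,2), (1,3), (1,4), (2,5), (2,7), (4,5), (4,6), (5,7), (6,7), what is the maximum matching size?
3 (matching: (1,3), (4,6), (5,7); upper bound floor(n/2) = floor(7/2) = 3)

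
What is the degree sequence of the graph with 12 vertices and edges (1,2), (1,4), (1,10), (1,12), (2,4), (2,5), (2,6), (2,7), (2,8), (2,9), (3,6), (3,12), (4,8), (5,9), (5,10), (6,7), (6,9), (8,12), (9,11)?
[7, 4, 4, 4, 3, 3, 3, 3, 2, 2, 2, 1] (degrees: deg(1)=4, deg(2)=7, deg(3)=2, deg(4)=3, deg(5)=3, deg(6)=4, deg(7)=2, deg(8)=3, deg(9)=4, deg(10)=2, deg(11)=1, deg(12)=3)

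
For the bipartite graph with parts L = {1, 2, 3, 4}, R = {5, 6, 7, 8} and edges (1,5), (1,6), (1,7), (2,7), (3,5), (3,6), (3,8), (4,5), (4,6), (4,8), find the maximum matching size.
4 (matching: (1,5), (2,7), (3,8), (4,6); upper bound min(|L|,|R|) = min(4,4) = 4)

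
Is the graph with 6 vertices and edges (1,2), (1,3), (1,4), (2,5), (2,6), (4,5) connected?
Yes (BFS from 1 visits [1, 2, 3, 4, 5, 6] — all 6 vertices reached)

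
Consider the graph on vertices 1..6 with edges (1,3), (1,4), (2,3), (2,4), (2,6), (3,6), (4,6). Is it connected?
No, it has 2 components: {1, 2, 3, 4, 6}, {5}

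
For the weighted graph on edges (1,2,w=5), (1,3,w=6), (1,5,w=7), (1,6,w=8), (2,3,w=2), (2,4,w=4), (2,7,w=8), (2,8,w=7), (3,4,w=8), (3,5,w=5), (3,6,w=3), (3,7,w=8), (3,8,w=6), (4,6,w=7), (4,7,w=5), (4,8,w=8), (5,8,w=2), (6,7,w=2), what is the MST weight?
23 (MST edges: (1,2,w=5), (2,3,w=2), (2,4,w=4), (3,5,w=5), (3,6,w=3), (5,8,w=2), (6,7,w=2); sum of weights 5 + 2 + 4 + 5 + 3 + 2 + 2 = 23)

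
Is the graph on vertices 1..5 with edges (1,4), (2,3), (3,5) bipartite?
Yes. Partition: {1, 2, 5}, {3, 4}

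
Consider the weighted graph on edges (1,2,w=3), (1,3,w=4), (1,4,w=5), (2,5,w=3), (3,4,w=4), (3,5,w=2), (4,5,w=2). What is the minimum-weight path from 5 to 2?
3 (path: 5 -> 2; weights 3 = 3)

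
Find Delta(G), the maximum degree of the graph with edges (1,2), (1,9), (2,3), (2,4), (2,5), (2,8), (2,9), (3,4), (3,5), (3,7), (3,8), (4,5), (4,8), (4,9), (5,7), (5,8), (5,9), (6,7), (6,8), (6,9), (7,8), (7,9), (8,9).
7 (attained at vertices 8, 9)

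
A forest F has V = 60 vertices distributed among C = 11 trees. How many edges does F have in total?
49 (Each of the 11 component trees on V_i vertices has V_i - 1 edges; summing gives V - C = 60 - 11 = 49)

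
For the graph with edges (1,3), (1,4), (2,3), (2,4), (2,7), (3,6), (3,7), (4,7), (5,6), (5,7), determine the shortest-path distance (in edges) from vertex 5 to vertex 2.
2 (path: 5 -> 7 -> 2, 2 edges)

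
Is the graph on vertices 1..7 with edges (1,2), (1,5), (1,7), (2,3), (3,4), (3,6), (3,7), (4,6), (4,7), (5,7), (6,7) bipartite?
No (odd cycle of length 3: 5 -> 1 -> 7 -> 5)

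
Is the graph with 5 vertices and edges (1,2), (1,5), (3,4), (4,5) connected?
Yes (BFS from 1 visits [1, 2, 5, 4, 3] — all 5 vertices reached)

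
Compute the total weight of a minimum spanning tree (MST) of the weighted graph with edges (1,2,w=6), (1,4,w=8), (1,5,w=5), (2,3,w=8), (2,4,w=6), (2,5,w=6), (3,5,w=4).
21 (MST edges: (1,2,w=6), (1,5,w=5), (2,4,w=6), (3,5,w=4); sum of weights 6 + 5 + 6 + 4 = 21)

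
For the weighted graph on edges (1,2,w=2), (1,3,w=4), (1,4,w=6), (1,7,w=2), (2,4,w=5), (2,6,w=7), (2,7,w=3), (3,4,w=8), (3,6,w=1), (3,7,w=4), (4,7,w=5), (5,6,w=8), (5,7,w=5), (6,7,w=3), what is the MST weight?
18 (MST edges: (1,2,w=2), (1,7,w=2), (2,4,w=5), (3,6,w=1), (5,7,w=5), (6,7,w=3); sum of weights 2 + 2 + 5 + 1 + 5 + 3 = 18)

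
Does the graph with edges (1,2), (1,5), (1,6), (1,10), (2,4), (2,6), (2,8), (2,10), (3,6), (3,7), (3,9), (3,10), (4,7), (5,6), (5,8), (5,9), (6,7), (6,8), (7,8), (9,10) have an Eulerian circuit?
No (2 vertices have odd degree: {2, 9}; Eulerian circuit requires 0)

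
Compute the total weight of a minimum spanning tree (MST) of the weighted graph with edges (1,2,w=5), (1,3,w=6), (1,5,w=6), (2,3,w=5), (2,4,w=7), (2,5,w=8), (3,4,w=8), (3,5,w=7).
23 (MST edges: (1,2,w=5), (1,5,w=6), (2,3,w=5), (2,4,w=7); sum of weights 5 + 6 + 5 + 7 = 23)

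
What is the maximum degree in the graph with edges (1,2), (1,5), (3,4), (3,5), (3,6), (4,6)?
3 (attained at vertex 3)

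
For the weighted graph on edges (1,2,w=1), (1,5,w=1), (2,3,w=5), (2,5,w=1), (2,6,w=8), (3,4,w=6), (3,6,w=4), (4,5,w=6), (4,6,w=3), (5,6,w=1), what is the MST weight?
10 (MST edges: (1,2,w=1), (1,5,w=1), (3,6,w=4), (4,6,w=3), (5,6,w=1); sum of weights 1 + 1 + 4 + 3 + 1 = 10)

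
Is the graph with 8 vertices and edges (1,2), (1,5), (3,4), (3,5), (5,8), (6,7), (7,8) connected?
Yes (BFS from 1 visits [1, 2, 5, 3, 8, 4, 7, 6] — all 8 vertices reached)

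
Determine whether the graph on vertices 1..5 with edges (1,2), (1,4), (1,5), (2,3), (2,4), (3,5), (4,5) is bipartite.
No (odd cycle of length 3: 2 -> 1 -> 4 -> 2)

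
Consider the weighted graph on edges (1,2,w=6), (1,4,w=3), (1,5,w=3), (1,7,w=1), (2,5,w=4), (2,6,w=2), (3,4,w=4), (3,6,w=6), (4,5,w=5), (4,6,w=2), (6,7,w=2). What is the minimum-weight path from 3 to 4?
4 (path: 3 -> 4; weights 4 = 4)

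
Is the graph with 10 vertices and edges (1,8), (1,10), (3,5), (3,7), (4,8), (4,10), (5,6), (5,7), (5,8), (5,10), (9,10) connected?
No, it has 2 components: {1, 3, 4, 5, 6, 7, 8, 9, 10}, {2}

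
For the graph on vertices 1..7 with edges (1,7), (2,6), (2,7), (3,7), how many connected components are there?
3 (components: {1, 2, 3, 6, 7}, {4}, {5})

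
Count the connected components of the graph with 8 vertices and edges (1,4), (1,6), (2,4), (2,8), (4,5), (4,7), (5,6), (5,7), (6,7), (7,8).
2 (components: {1, 2, 4, 5, 6, 7, 8}, {3})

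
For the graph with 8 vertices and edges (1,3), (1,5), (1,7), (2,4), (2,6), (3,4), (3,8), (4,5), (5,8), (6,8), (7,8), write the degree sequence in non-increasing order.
[4, 3, 3, 3, 3, 2, 2, 2] (degrees: deg(1)=3, deg(2)=2, deg(3)=3, deg(4)=3, deg(5)=3, deg(6)=2, deg(7)=2, deg(8)=4)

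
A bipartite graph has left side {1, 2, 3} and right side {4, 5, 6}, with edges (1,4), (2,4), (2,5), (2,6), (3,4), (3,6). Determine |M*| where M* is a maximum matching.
3 (matching: (1,4), (2,5), (3,6); upper bound min(|L|,|R|) = min(3,3) = 3)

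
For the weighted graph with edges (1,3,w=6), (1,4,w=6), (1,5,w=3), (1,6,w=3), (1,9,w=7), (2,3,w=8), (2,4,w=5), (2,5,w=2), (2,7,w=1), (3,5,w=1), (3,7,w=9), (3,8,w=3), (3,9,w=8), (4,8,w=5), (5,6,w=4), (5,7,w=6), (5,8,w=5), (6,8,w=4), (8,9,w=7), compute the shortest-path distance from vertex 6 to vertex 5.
4 (path: 6 -> 5; weights 4 = 4)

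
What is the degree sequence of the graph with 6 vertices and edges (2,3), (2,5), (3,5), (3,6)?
[3, 2, 2, 1, 0, 0] (degrees: deg(1)=0, deg(2)=2, deg(3)=3, deg(4)=0, deg(5)=2, deg(6)=1)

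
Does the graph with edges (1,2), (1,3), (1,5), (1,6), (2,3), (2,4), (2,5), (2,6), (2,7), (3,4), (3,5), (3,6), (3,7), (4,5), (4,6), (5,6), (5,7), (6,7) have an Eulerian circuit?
Yes (the graph is connected and all 7 vertices have even degree)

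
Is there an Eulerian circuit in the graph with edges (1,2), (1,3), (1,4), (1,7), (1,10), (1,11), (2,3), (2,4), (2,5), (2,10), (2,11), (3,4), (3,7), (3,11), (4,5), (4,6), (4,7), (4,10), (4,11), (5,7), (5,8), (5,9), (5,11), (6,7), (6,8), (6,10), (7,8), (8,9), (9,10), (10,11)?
No (2 vertices have odd degree: {3, 9}; Eulerian circuit requires 0)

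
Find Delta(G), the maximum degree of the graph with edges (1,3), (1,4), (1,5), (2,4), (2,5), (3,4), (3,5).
3 (attained at vertices 1, 3, 4, 5)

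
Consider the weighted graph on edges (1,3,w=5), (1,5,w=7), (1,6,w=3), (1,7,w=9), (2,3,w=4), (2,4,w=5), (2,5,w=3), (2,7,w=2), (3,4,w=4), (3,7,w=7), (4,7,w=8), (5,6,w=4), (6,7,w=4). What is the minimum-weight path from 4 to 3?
4 (path: 4 -> 3; weights 4 = 4)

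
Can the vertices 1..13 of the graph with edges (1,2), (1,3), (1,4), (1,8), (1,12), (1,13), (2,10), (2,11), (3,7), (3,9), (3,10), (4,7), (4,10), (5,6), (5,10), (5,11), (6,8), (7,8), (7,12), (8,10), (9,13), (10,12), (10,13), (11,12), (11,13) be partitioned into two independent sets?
Yes. Partition: {1, 6, 7, 9, 10, 11}, {2, 3, 4, 5, 8, 12, 13}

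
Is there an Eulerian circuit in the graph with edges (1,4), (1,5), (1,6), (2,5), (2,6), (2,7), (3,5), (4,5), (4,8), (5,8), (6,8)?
No (8 vertices have odd degree: {1, 2, 3, 4, 5, 6, 7, 8}; Eulerian circuit requires 0)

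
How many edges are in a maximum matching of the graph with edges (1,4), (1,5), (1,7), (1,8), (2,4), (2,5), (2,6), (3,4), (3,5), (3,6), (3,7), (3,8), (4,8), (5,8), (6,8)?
4 (matching: (1,7), (2,4), (3,6), (5,8); upper bound floor(n/2) = floor(8/2) = 4)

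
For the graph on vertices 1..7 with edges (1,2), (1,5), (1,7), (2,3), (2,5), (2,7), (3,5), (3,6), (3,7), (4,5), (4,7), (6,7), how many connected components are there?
1 (components: {1, 2, 3, 4, 5, 6, 7})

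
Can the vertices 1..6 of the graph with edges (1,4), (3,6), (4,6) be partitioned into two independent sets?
Yes. Partition: {1, 2, 5, 6}, {3, 4}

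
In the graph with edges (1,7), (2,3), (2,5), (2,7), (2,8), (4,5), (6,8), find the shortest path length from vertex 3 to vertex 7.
2 (path: 3 -> 2 -> 7, 2 edges)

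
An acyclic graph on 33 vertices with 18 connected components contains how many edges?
15 (Each of the 18 component trees on V_i vertices has V_i - 1 edges; summing gives V - C = 33 - 18 = 15)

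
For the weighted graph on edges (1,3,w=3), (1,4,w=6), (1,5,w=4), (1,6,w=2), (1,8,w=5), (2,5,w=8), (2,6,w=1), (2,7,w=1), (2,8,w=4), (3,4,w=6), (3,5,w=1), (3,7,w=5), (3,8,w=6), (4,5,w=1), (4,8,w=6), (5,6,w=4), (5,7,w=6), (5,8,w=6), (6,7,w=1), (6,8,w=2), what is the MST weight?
11 (MST edges: (1,3,w=3), (1,6,w=2), (2,6,w=1), (2,7,w=1), (3,5,w=1), (4,5,w=1), (6,8,w=2); sum of weights 3 + 2 + 1 + 1 + 1 + 1 + 2 = 11)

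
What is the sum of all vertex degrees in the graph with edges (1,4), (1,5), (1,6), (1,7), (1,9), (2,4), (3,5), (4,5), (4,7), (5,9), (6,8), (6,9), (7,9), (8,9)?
28 (handshake: sum of degrees = 2|E| = 2 x 14 = 28)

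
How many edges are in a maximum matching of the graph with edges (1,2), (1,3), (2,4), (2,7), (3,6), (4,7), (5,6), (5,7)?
3 (matching: (1,3), (2,7), (5,6); upper bound floor(n/2) = floor(7/2) = 3)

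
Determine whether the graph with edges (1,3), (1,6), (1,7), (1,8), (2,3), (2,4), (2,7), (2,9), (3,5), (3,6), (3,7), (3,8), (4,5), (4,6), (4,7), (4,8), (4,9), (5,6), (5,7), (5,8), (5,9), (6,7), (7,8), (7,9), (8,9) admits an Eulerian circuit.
No (2 vertices have odd degree: {6, 9}; Eulerian circuit requires 0)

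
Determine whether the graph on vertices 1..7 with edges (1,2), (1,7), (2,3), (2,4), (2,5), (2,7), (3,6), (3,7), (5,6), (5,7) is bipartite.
No (odd cycle of length 3: 2 -> 1 -> 7 -> 2)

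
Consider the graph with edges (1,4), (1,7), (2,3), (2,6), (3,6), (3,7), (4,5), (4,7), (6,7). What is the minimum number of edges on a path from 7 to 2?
2 (path: 7 -> 3 -> 2, 2 edges)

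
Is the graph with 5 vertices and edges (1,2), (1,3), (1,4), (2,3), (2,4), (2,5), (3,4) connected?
Yes (BFS from 1 visits [1, 2, 3, 4, 5] — all 5 vertices reached)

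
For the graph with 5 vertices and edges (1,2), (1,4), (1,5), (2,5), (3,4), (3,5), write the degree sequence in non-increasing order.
[3, 3, 2, 2, 2] (degrees: deg(1)=3, deg(2)=2, deg(3)=2, deg(4)=2, deg(5)=3)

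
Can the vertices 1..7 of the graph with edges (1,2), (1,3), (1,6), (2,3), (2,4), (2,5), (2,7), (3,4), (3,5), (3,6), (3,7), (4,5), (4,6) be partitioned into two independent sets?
No (odd cycle of length 3: 6 -> 1 -> 3 -> 6)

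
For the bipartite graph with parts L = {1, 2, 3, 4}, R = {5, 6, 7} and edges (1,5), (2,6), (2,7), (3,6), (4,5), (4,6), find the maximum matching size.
3 (matching: (1,5), (2,7), (3,6); upper bound min(|L|,|R|) = min(4,3) = 3)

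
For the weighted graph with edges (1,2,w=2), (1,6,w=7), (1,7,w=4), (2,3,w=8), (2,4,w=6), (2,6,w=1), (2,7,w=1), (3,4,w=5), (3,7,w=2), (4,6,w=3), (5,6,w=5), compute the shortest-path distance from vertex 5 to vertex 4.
8 (path: 5 -> 6 -> 4; weights 5 + 3 = 8)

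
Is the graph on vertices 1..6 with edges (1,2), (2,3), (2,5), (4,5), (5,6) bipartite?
Yes. Partition: {1, 3, 5}, {2, 4, 6}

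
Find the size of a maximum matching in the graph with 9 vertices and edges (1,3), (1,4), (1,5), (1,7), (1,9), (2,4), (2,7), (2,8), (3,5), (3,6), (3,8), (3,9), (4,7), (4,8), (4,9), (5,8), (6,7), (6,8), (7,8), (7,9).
4 (matching: (1,9), (2,7), (3,5), (6,8); upper bound floor(n/2) = floor(9/2) = 4)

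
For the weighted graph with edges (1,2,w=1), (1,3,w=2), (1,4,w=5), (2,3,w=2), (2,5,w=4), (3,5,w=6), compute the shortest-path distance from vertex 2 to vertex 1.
1 (path: 2 -> 1; weights 1 = 1)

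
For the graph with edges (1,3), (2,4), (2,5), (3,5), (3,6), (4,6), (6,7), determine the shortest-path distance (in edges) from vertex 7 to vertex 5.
3 (path: 7 -> 6 -> 3 -> 5, 3 edges)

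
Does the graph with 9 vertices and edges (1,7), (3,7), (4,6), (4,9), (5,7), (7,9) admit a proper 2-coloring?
Yes. Partition: {1, 2, 3, 5, 6, 8, 9}, {4, 7}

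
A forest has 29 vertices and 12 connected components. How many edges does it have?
17 (Each of the 12 component trees on V_i vertices has V_i - 1 edges; summing gives V - C = 29 - 12 = 17)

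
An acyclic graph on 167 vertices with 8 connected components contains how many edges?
159 (Each of the 8 component trees on V_i vertices has V_i - 1 edges; summing gives V - C = 167 - 8 = 159)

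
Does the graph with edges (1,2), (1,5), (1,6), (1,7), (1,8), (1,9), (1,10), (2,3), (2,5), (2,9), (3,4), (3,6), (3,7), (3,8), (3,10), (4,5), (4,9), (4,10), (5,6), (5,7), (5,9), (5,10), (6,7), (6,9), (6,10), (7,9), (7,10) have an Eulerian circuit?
No (2 vertices have odd degree: {1, 5}; Eulerian circuit requires 0)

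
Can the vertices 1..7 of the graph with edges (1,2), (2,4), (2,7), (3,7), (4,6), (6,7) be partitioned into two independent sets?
Yes. Partition: {1, 4, 5, 7}, {2, 3, 6}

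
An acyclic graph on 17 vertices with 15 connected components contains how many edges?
2 (Each of the 15 component trees on V_i vertices has V_i - 1 edges; summing gives V - C = 17 - 15 = 2)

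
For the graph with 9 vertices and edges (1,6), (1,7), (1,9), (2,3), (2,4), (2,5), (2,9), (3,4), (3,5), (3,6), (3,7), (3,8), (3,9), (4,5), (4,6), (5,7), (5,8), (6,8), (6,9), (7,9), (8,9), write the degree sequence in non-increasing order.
[7, 6, 5, 5, 4, 4, 4, 4, 3] (degrees: deg(1)=3, deg(2)=4, deg(3)=7, deg(4)=4, deg(5)=5, deg(6)=5, deg(7)=4, deg(8)=4, deg(9)=6)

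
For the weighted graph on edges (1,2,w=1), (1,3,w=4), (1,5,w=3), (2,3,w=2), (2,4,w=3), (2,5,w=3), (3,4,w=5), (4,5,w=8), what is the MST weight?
9 (MST edges: (1,2,w=1), (1,5,w=3), (2,3,w=2), (2,4,w=3); sum of weights 1 + 3 + 2 + 3 = 9)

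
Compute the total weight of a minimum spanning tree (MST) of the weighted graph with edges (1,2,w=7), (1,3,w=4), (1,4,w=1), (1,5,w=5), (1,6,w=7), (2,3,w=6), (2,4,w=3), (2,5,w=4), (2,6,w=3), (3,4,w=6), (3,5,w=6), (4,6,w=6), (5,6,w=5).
15 (MST edges: (1,3,w=4), (1,4,w=1), (2,4,w=3), (2,5,w=4), (2,6,w=3); sum of weights 4 + 1 + 3 + 4 + 3 = 15)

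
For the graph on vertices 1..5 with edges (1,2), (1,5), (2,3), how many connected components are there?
2 (components: {1, 2, 3, 5}, {4})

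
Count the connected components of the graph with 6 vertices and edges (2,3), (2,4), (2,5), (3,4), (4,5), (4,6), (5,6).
2 (components: {1}, {2, 3, 4, 5, 6})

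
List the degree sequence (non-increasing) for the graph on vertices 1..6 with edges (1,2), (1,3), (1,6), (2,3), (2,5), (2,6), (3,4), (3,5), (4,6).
[4, 4, 3, 3, 2, 2] (degrees: deg(1)=3, deg(2)=4, deg(3)=4, deg(4)=2, deg(5)=2, deg(6)=3)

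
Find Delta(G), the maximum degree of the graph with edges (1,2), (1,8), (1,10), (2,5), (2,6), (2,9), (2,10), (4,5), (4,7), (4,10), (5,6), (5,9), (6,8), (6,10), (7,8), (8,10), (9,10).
6 (attained at vertex 10)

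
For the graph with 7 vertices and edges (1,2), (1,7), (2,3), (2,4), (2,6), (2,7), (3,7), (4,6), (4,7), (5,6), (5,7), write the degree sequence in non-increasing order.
[5, 5, 3, 3, 2, 2, 2] (degrees: deg(1)=2, deg(2)=5, deg(3)=2, deg(4)=3, deg(5)=2, deg(6)=3, deg(7)=5)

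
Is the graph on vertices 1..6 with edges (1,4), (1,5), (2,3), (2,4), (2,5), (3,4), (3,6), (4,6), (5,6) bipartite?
No (odd cycle of length 5: 2 -> 5 -> 1 -> 4 -> 3 -> 2)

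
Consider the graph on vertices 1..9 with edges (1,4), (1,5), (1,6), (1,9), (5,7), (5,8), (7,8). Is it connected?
No, it has 3 components: {1, 4, 5, 6, 7, 8, 9}, {2}, {3}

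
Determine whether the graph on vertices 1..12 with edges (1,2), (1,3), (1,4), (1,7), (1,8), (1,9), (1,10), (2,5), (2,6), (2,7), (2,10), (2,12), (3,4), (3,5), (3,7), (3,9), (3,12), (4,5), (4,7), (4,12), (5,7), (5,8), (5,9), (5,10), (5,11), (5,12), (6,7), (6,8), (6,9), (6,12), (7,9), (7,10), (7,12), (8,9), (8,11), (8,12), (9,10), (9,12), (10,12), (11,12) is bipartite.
No (odd cycle of length 3: 3 -> 1 -> 4 -> 3)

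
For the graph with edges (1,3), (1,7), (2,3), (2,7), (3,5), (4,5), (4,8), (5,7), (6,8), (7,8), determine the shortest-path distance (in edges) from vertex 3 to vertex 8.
3 (path: 3 -> 5 -> 4 -> 8, 3 edges)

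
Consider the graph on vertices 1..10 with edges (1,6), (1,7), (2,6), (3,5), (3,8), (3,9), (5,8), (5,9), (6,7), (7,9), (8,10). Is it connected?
No, it has 2 components: {1, 2, 3, 5, 6, 7, 8, 9, 10}, {4}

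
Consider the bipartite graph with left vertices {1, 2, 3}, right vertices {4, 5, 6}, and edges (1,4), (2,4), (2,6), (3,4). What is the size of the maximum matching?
2 (matching: (1,4), (2,6); upper bound min(|L|,|R|) = min(3,3) = 3)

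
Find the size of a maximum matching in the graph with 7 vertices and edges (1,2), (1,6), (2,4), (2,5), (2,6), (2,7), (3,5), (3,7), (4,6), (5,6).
3 (matching: (2,7), (3,5), (4,6); upper bound floor(n/2) = floor(7/2) = 3)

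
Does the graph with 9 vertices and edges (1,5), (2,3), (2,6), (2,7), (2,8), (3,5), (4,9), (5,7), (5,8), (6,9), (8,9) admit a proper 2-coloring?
Yes. Partition: {1, 3, 4, 6, 7, 8}, {2, 5, 9}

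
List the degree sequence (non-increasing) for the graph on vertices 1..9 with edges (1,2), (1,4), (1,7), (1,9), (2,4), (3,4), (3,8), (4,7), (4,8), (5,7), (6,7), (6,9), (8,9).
[5, 4, 4, 3, 3, 2, 2, 2, 1] (degrees: deg(1)=4, deg(2)=2, deg(3)=2, deg(4)=5, deg(5)=1, deg(6)=2, deg(7)=4, deg(8)=3, deg(9)=3)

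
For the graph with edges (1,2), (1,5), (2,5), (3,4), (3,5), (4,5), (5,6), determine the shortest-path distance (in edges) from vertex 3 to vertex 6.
2 (path: 3 -> 5 -> 6, 2 edges)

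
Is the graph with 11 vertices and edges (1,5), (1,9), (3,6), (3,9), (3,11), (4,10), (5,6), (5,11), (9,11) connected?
No, it has 5 components: {1, 3, 5, 6, 9, 11}, {2}, {4, 10}, {7}, {8}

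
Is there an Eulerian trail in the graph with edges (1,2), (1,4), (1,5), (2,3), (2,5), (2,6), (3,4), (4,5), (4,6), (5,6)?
Yes (the graph is connected and exactly 2 vertices have odd degree: {1, 6}; any Eulerian path must start and end at those)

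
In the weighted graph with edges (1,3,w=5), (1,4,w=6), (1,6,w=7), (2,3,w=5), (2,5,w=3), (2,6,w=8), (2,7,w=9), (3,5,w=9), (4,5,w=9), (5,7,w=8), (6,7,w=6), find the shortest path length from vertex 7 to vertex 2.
9 (path: 7 -> 2; weights 9 = 9)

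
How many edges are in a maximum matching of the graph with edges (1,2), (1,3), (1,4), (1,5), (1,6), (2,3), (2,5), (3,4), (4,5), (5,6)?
3 (matching: (1,6), (2,5), (3,4); upper bound floor(n/2) = floor(6/2) = 3)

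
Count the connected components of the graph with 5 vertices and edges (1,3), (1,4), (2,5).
2 (components: {1, 3, 4}, {2, 5})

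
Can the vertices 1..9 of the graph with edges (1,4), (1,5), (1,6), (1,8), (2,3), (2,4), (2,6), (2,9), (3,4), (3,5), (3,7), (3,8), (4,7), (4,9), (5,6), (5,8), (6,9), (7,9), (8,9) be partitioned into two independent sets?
No (odd cycle of length 3: 8 -> 1 -> 5 -> 8)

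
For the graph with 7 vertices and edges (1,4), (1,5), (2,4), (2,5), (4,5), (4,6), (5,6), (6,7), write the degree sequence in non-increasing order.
[4, 4, 3, 2, 2, 1, 0] (degrees: deg(1)=2, deg(2)=2, deg(3)=0, deg(4)=4, deg(5)=4, deg(6)=3, deg(7)=1)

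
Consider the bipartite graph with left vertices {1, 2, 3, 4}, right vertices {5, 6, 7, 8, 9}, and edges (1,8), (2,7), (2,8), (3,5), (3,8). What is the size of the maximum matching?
3 (matching: (1,8), (2,7), (3,5); upper bound min(|L|,|R|) = min(4,5) = 4)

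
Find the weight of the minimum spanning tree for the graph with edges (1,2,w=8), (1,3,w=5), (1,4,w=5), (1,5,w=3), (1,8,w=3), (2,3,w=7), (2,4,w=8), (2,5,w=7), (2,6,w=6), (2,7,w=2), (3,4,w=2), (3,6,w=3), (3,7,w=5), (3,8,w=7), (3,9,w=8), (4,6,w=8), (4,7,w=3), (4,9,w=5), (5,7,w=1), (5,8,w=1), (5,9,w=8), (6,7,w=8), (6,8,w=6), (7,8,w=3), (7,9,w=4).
19 (MST edges: (1,5,w=3), (2,7,w=2), (3,4,w=2), (3,6,w=3), (4,7,w=3), (5,7,w=1), (5,8,w=1), (7,9,w=4); sum of weights 3 + 2 + 2 + 3 + 3 + 1 + 1 + 4 = 19)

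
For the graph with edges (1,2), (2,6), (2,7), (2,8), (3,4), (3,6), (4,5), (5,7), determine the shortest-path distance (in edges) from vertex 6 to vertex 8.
2 (path: 6 -> 2 -> 8, 2 edges)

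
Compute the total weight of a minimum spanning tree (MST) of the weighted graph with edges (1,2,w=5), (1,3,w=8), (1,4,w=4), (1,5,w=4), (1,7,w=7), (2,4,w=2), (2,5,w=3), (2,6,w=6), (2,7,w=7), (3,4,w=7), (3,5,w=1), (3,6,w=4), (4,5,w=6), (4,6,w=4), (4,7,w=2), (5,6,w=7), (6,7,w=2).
14 (MST edges: (1,5,w=4), (2,4,w=2), (2,5,w=3), (3,5,w=1), (4,7,w=2), (6,7,w=2); sum of weights 4 + 2 + 3 + 1 + 2 + 2 = 14)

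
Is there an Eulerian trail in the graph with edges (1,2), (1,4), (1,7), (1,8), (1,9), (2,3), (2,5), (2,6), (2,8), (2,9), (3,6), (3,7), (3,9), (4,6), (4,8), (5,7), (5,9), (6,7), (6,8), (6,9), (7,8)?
No (6 vertices have odd degree: {1, 4, 5, 7, 8, 9}; Eulerian path requires 0 or 2)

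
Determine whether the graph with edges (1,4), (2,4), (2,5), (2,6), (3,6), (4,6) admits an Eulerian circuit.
No (6 vertices have odd degree: {1, 2, 3, 4, 5, 6}; Eulerian circuit requires 0)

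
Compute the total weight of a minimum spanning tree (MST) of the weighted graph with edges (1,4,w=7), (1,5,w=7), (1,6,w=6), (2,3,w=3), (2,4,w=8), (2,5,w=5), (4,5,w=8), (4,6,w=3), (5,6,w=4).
21 (MST edges: (1,6,w=6), (2,3,w=3), (2,5,w=5), (4,6,w=3), (5,6,w=4); sum of weights 6 + 3 + 5 + 3 + 4 = 21)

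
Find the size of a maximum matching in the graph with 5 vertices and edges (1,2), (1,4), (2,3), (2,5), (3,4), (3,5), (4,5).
2 (matching: (1,4), (3,5); upper bound floor(n/2) = floor(5/2) = 2)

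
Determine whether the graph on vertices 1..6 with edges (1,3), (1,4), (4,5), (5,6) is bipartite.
Yes. Partition: {1, 2, 5}, {3, 4, 6}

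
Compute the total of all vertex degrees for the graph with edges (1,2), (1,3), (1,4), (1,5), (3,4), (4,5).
12 (handshake: sum of degrees = 2|E| = 2 x 6 = 12)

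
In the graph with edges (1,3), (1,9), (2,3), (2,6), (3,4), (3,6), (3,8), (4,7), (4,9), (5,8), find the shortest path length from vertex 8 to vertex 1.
2 (path: 8 -> 3 -> 1, 2 edges)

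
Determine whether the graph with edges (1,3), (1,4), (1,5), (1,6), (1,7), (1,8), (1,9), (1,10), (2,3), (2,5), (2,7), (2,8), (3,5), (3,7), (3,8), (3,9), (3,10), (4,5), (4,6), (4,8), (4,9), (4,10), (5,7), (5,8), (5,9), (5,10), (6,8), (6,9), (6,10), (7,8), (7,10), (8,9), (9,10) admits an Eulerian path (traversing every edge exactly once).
No (4 vertices have odd degree: {3, 6, 9, 10}; Eulerian path requires 0 or 2)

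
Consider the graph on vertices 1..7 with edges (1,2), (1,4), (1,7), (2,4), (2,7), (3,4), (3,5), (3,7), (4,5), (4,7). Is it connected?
No, it has 2 components: {1, 2, 3, 4, 5, 7}, {6}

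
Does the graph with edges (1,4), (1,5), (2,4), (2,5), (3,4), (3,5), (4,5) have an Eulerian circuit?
Yes (the graph is connected and all 5 vertices have even degree)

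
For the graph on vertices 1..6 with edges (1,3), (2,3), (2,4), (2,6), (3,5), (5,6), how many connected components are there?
1 (components: {1, 2, 3, 4, 5, 6})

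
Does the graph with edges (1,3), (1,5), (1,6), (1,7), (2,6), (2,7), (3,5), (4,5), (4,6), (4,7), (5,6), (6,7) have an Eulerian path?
Yes (the graph is connected and exactly 2 vertices have odd degree: {4, 6}; any Eulerian path must start and end at those)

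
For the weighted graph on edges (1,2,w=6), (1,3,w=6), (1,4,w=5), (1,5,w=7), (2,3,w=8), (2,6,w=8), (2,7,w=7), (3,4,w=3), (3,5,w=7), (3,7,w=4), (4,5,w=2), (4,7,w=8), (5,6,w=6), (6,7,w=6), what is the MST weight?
26 (MST edges: (1,2,w=6), (1,4,w=5), (3,4,w=3), (3,7,w=4), (4,5,w=2), (5,6,w=6); sum of weights 6 + 5 + 3 + 4 + 2 + 6 = 26)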